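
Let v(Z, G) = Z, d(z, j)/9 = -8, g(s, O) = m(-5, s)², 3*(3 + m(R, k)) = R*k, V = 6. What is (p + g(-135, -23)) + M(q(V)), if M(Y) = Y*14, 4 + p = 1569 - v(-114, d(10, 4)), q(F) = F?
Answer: 51047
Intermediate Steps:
m(R, k) = -3 + R*k/3 (m(R, k) = -3 + (R*k)/3 = -3 + R*k/3)
g(s, O) = (-3 - 5*s/3)² (g(s, O) = (-3 + (⅓)*(-5)*s)² = (-3 - 5*s/3)²)
d(z, j) = -72 (d(z, j) = 9*(-8) = -72)
p = 1679 (p = -4 + (1569 - 1*(-114)) = -4 + (1569 + 114) = -4 + 1683 = 1679)
M(Y) = 14*Y
(p + g(-135, -23)) + M(q(V)) = (1679 + (9 + 5*(-135))²/9) + 14*6 = (1679 + (9 - 675)²/9) + 84 = (1679 + (⅑)*(-666)²) + 84 = (1679 + (⅑)*443556) + 84 = (1679 + 49284) + 84 = 50963 + 84 = 51047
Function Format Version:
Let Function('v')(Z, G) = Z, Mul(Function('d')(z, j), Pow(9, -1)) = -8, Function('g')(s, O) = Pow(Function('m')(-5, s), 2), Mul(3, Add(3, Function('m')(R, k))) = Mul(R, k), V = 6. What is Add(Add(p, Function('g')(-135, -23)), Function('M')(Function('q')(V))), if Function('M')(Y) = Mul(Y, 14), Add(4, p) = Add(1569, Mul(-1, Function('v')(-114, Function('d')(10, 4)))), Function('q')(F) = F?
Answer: 51047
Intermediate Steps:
Function('m')(R, k) = Add(-3, Mul(Rational(1, 3), R, k)) (Function('m')(R, k) = Add(-3, Mul(Rational(1, 3), Mul(R, k))) = Add(-3, Mul(Rational(1, 3), R, k)))
Function('g')(s, O) = Pow(Add(-3, Mul(Rational(-5, 3), s)), 2) (Function('g')(s, O) = Pow(Add(-3, Mul(Rational(1, 3), -5, s)), 2) = Pow(Add(-3, Mul(Rational(-5, 3), s)), 2))
Function('d')(z, j) = -72 (Function('d')(z, j) = Mul(9, -8) = -72)
p = 1679 (p = Add(-4, Add(1569, Mul(-1, -114))) = Add(-4, Add(1569, 114)) = Add(-4, 1683) = 1679)
Function('M')(Y) = Mul(14, Y)
Add(Add(p, Function('g')(-135, -23)), Function('M')(Function('q')(V))) = Add(Add(1679, Mul(Rational(1, 9), Pow(Add(9, Mul(5, -135)), 2))), Mul(14, 6)) = Add(Add(1679, Mul(Rational(1, 9), Pow(Add(9, -675), 2))), 84) = Add(Add(1679, Mul(Rational(1, 9), Pow(-666, 2))), 84) = Add(Add(1679, Mul(Rational(1, 9), 443556)), 84) = Add(Add(1679, 49284), 84) = Add(50963, 84) = 51047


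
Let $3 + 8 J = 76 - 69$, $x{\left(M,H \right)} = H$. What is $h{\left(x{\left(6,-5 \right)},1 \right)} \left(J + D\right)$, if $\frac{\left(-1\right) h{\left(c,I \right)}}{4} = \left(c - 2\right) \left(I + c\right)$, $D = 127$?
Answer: $-14280$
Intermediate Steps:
$J = \frac{1}{2}$ ($J = - \frac{3}{8} + \frac{76 - 69}{8} = - \frac{3}{8} + \frac{1}{8} \cdot 7 = - \frac{3}{8} + \frac{7}{8} = \frac{1}{2} \approx 0.5$)
$h{\left(c,I \right)} = - 4 \left(-2 + c\right) \left(I + c\right)$ ($h{\left(c,I \right)} = - 4 \left(c - 2\right) \left(I + c\right) = - 4 \left(-2 + c\right) \left(I + c\right)$)
$h{\left(x{\left(6,-5 \right)},1 \right)} \left(J + D\right) = \left(- 4 \left(-5\right)^{2} + 8 \cdot 1 + 8 \left(-5\right) - 4 \left(-5\right)\right) \left(\frac{1}{2} + 127\right) = \left(\left(-4\right) 25 + 8 - 40 + 20\right) \frac{255}{2} = \left(-100 + 8 - 40 + 20\right) \frac{255}{2} = \left(-112\right) \frac{255}{2} = -14280$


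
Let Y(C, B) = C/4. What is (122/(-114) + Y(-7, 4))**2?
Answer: 413449/51984 ≈ 7.9534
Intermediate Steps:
Y(C, B) = C/4 (Y(C, B) = C*(1/4) = C/4)
(122/(-114) + Y(-7, 4))**2 = (122/(-114) + (1/4)*(-7))**2 = (122*(-1/114) - 7/4)**2 = (-61/57 - 7/4)**2 = (-643/228)**2 = 413449/51984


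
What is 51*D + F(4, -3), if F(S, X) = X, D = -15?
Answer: -768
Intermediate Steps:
51*D + F(4, -3) = 51*(-15) - 3 = -765 - 3 = -768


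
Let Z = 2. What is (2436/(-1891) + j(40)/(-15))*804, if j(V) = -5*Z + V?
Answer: -4999272/1891 ≈ -2643.7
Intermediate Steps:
j(V) = -10 + V (j(V) = -5*2 + V = -10 + V)
(2436/(-1891) + j(40)/(-15))*804 = (2436/(-1891) + (-10 + 40)/(-15))*804 = (2436*(-1/1891) + 30*(-1/15))*804 = (-2436/1891 - 2)*804 = -6218/1891*804 = -4999272/1891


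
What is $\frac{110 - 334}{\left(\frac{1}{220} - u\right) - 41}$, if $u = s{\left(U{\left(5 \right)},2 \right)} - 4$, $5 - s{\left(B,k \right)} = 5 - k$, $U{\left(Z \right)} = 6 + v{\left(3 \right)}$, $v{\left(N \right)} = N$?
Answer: $\frac{49280}{8579} \approx 5.7443$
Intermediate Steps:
$U{\left(Z \right)} = 9$ ($U{\left(Z \right)} = 6 + 3 = 9$)
$s{\left(B,k \right)} = k$ ($s{\left(B,k \right)} = 5 - \left(5 - k\right) = 5 + \left(-5 + k\right) = k$)
$u = -2$ ($u = 2 - 4 = -2$)
$\frac{110 - 334}{\left(\frac{1}{220} - u\right) - 41} = \frac{110 - 334}{\left(\frac{1}{220} - -2\right) - 41} = - \frac{224}{\left(\frac{1}{220} + 2\right) - 41} = - \frac{224}{\frac{441}{220} - 41} = - \frac{224}{- \frac{8579}{220}} = \left(-224\right) \left(- \frac{220}{8579}\right) = \frac{49280}{8579}$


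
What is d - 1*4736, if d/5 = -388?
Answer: -6676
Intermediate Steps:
d = -1940 (d = 5*(-388) = -1940)
d - 1*4736 = -1940 - 1*4736 = -1940 - 4736 = -6676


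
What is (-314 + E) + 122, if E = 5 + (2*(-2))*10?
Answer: -227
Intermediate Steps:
E = -35 (E = 5 - 4*10 = 5 - 40 = -35)
(-314 + E) + 122 = (-314 - 35) + 122 = -349 + 122 = -227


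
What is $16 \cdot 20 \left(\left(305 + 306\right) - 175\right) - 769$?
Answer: $138751$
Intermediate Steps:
$16 \cdot 20 \left(\left(305 + 306\right) - 175\right) - 769 = 320 \left(611 - 175\right) - 769 = 320 \cdot 436 - 769 = 139520 - 769 = 138751$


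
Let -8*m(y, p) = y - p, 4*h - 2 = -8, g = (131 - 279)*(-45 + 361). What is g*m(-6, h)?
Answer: -26307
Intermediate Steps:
g = -46768 (g = -148*316 = -46768)
h = -3/2 (h = ½ + (¼)*(-8) = ½ - 2 = -3/2 ≈ -1.5000)
m(y, p) = -y/8 + p/8 (m(y, p) = -(y - p)/8 = -y/8 + p/8)
g*m(-6, h) = -46768*(-⅛*(-6) + (⅛)*(-3/2)) = -46768*(¾ - 3/16) = -46768*9/16 = -26307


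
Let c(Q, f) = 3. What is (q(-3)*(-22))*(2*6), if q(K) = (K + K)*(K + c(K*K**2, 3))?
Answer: 0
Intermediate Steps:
q(K) = 2*K*(3 + K) (q(K) = (K + K)*(K + 3) = (2*K)*(3 + K) = 2*K*(3 + K))
(q(-3)*(-22))*(2*6) = ((2*(-3)*(3 - 3))*(-22))*(2*6) = ((2*(-3)*0)*(-22))*12 = (0*(-22))*12 = 0*12 = 0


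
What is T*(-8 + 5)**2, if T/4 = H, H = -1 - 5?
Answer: -216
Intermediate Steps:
H = -6
T = -24 (T = 4*(-6) = -24)
T*(-8 + 5)**2 = -24*(-8 + 5)**2 = -24*(-3)**2 = -24*9 = -216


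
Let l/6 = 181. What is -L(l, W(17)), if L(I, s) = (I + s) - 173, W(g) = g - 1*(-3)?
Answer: -933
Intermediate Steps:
l = 1086 (l = 6*181 = 1086)
W(g) = 3 + g (W(g) = g + 3 = 3 + g)
L(I, s) = -173 + I + s
-L(l, W(17)) = -(-173 + 1086 + (3 + 17)) = -(-173 + 1086 + 20) = -1*933 = -933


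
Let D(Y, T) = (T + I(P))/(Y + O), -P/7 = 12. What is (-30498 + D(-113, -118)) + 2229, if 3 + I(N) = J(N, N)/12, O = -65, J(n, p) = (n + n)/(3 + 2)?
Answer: -25158791/890 ≈ -28268.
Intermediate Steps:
P = -84 (P = -7*12 = -84)
J(n, p) = 2*n/5 (J(n, p) = (2*n)/5 = (2*n)*(⅕) = 2*n/5)
I(N) = -3 + N/30 (I(N) = -3 + (2*N/5)/12 = -3 + (2*N/5)*(1/12) = -3 + N/30)
D(Y, T) = (-29/5 + T)/(-65 + Y) (D(Y, T) = (T + (-3 + (1/30)*(-84)))/(Y - 65) = (T + (-3 - 14/5))/(-65 + Y) = (T - 29/5)/(-65 + Y) = (-29/5 + T)/(-65 + Y))
(-30498 + D(-113, -118)) + 2229 = (-30498 + (-29/5 - 118)/(-65 - 113)) + 2229 = (-30498 - 619/5/(-178)) + 2229 = (-30498 - 1/178*(-619/5)) + 2229 = (-30498 + 619/890) + 2229 = -27142601/890 + 2229 = -25158791/890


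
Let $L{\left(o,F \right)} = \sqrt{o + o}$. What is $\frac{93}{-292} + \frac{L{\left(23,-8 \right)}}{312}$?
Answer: $- \frac{93}{292} + \frac{\sqrt{46}}{312} \approx -0.29675$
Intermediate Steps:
$L{\left(o,F \right)} = \sqrt{2} \sqrt{o}$ ($L{\left(o,F \right)} = \sqrt{2 o} = \sqrt{2} \sqrt{o}$)
$\frac{93}{-292} + \frac{L{\left(23,-8 \right)}}{312} = \frac{93}{-292} + \frac{\sqrt{2} \sqrt{23}}{312} = 93 \left(- \frac{1}{292}\right) + \sqrt{46} \cdot \frac{1}{312} = - \frac{93}{292} + \frac{\sqrt{46}}{312}$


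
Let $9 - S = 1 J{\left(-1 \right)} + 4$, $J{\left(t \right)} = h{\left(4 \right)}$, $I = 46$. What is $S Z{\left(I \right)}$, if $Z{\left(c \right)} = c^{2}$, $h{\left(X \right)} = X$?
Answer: $2116$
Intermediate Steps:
$J{\left(t \right)} = 4$
$S = 1$ ($S = 9 - \left(1 \cdot 4 + 4\right) = 9 - \left(4 + 4\right) = 9 - 8 = 1$)
$S Z{\left(I \right)} = 1 \cdot 46^{2} = 1 \cdot 2116 = 2116$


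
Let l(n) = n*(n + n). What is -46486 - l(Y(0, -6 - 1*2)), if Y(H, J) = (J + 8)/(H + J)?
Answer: -46486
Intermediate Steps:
Y(H, J) = (8 + J)/(H + J)
l(n) = 2*n² (l(n) = n*(2*n) = 2*n²)
-46486 - l(Y(0, -6 - 1*2)) = -46486 - 2*((8 + (-6 - 1*2))/(0 + (-6 - 1*2)))² = -46486 - 2*((8 + (-6 - 2))/(0 + (-6 - 2)))² = -46486 - 2*((8 - 8)/(0 - 8))² = -46486 - 2*(0/(-8))² = -46486 - 2*(-⅛*0)² = -46486 - 2*0² = -46486 - 2*0 = -46486 - 1*0 = -46486 + 0 = -46486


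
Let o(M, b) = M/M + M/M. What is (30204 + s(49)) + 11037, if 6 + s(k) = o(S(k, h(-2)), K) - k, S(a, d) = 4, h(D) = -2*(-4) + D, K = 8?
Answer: 41188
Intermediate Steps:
h(D) = 8 + D
o(M, b) = 2 (o(M, b) = 1 + 1 = 2)
s(k) = -4 - k (s(k) = -6 + (2 - k) = -4 - k)
(30204 + s(49)) + 11037 = (30204 + (-4 - 1*49)) + 11037 = (30204 + (-4 - 49)) + 11037 = (30204 - 53) + 11037 = 30151 + 11037 = 41188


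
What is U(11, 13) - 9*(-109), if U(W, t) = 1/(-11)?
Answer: 10790/11 ≈ 980.91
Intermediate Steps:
U(W, t) = -1/11
U(11, 13) - 9*(-109) = -1/11 - 9*(-109) = -1/11 + 981 = 10790/11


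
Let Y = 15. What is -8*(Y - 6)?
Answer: -72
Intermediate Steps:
-8*(Y - 6) = -8*(15 - 6) = -8*9 = -72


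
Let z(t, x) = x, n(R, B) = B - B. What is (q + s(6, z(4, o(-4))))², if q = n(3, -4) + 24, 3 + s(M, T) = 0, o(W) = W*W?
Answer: 441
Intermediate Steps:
n(R, B) = 0
o(W) = W²
s(M, T) = -3 (s(M, T) = -3 + 0 = -3)
q = 24 (q = 0 + 24 = 24)
(q + s(6, z(4, o(-4))))² = (24 - 3)² = 21² = 441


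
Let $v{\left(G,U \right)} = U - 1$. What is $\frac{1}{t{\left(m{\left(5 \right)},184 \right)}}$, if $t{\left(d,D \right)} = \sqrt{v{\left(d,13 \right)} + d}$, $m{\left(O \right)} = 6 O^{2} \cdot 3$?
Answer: $\frac{\sqrt{462}}{462} \approx 0.046524$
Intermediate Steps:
$v{\left(G,U \right)} = -1 + U$
$m{\left(O \right)} = 18 O^{2}$
$t{\left(d,D \right)} = \sqrt{12 + d}$ ($t{\left(d,D \right)} = \sqrt{\left(-1 + 13\right) + d} = \sqrt{12 + d}$)
$\frac{1}{t{\left(m{\left(5 \right)},184 \right)}} = \frac{1}{\sqrt{12 + 18 \cdot 5^{2}}} = \frac{1}{\sqrt{12 + 18 \cdot 25}} = \frac{1}{\sqrt{12 + 450}} = \frac{1}{\sqrt{462}} = \frac{\sqrt{462}}{462}$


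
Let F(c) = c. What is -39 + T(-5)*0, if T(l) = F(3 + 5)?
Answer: -39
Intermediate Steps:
T(l) = 8 (T(l) = 3 + 5 = 8)
-39 + T(-5)*0 = -39 + 8*0 = -39 + 0 = -39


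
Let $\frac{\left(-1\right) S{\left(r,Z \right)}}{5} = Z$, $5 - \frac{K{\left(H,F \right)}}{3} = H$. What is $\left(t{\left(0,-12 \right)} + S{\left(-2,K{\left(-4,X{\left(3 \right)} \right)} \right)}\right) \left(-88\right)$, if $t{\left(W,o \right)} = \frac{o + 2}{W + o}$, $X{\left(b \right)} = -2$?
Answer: $\frac{35420}{3} \approx 11807.0$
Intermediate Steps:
$K{\left(H,F \right)} = 15 - 3 H$
$S{\left(r,Z \right)} = - 5 Z$
$t{\left(W,o \right)} = \frac{2 + o}{W + o}$
$\left(t{\left(0,-12 \right)} + S{\left(-2,K{\left(-4,X{\left(3 \right)} \right)} \right)}\right) \left(-88\right) = \left(\frac{2 - 12}{0 - 12} - 5 \left(15 - -12\right)\right) \left(-88\right) = \left(\frac{1}{-12} \left(-10\right) - 5 \left(15 + 12\right)\right) \left(-88\right) = \left(\left(- \frac{1}{12}\right) \left(-10\right) - 135\right) \left(-88\right) = \left(\frac{5}{6} - 135\right) \left(-88\right) = \left(- \frac{805}{6}\right) \left(-88\right) = \frac{35420}{3}$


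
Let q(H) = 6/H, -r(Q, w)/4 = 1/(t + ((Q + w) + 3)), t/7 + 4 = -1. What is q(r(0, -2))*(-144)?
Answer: -7344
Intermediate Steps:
t = -35 (t = -28 + 7*(-1) = -28 - 7 = -35)
r(Q, w) = -4/(-32 + Q + w) (r(Q, w) = -4/(-35 + ((Q + w) + 3)) = -4/(-35 + (3 + Q + w)) = -4/(-32 + Q + w))
q(r(0, -2))*(-144) = (6/((-4/(-32 + 0 - 2))))*(-144) = (6/((-4/(-34))))*(-144) = (6/((-4*(-1/34))))*(-144) = (6/(2/17))*(-144) = (6*(17/2))*(-144) = 51*(-144) = -7344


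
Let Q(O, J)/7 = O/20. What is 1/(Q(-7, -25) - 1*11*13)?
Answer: -20/2909 ≈ -0.0068752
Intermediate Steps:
Q(O, J) = 7*O/20 (Q(O, J) = 7*(O/20) = 7*O/20)
1/(Q(-7, -25) - 1*11*13) = 1/((7/20)*(-7) - 1*11*13) = 1/(-49/20 - 11*13) = 1/(-49/20 - 143) = 1/(-2909/20) = -20/2909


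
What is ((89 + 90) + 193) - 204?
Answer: 168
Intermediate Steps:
((89 + 90) + 193) - 204 = (179 + 193) - 204 = 372 - 204 = 168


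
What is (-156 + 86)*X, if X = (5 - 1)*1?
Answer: -280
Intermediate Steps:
X = 4 (X = 4*1 = 4)
(-156 + 86)*X = (-156 + 86)*4 = -70*4 = -280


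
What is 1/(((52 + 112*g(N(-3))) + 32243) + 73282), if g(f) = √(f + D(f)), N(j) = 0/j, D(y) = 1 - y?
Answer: 1/105689 ≈ 9.4617e-6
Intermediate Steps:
N(j) = 0
g(f) = 1 (g(f) = √(f + (1 - f)) = √1 = 1)
1/(((52 + 112*g(N(-3))) + 32243) + 73282) = 1/(((52 + 112*1) + 32243) + 73282) = 1/(((52 + 112) + 32243) + 73282) = 1/((164 + 32243) + 73282) = 1/(32407 + 73282) = 1/105689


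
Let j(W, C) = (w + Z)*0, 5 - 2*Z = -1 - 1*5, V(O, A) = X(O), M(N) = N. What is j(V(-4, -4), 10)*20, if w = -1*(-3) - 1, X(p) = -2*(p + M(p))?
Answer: 0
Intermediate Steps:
X(p) = -4*p (X(p) = -2*(p + p) = -4*p)
w = 2 (w = 3 - 1 = 2)
V(O, A) = -4*O
Z = 11/2 (Z = 5/2 - (-1 - 1*5)/2 = 5/2 - (-1 - 5)/2 = 5/2 - ½*(-6) = 5/2 + 3 = 11/2 ≈ 5.5000)
j(W, C) = 0 (j(W, C) = (2 + 11/2)*0 = (15/2)*0 = 0)
j(V(-4, -4), 10)*20 = 0*20 = 0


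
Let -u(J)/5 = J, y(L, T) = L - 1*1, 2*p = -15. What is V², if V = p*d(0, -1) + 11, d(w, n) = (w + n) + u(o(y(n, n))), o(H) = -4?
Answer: 69169/4 ≈ 17292.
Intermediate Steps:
p = -15/2 (p = (½)*(-15) = -15/2 ≈ -7.5000)
y(L, T) = -1 + L (y(L, T) = L - 1 = -1 + L)
u(J) = -5*J
d(w, n) = 20 + n + w (d(w, n) = (w + n) - 5*(-4) = (n + w) + 20 = 20 + n + w)
V = -263/2 (V = -15*(20 - 1 + 0)/2 + 11 = -15/2*19 + 11 = -285/2 + 11 = -263/2 ≈ -131.50)
V² = (-263/2)² = 69169/4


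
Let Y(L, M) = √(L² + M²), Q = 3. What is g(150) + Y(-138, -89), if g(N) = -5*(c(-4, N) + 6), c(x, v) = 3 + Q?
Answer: -60 + √26965 ≈ 104.21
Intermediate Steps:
c(x, v) = 6 (c(x, v) = 3 + 3 = 6)
g(N) = -60 (g(N) = -5*(6 + 6) = -5*12 = -60)
g(150) + Y(-138, -89) = -60 + √((-138)² + (-89)²) = -60 + √(19044 + 7921) = -60 + √26965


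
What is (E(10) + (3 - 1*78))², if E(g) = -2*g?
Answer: 9025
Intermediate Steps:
(E(10) + (3 - 1*78))² = (-2*10 + (3 - 1*78))² = (-20 + (3 - 78))² = (-20 - 75)² = (-95)² = 9025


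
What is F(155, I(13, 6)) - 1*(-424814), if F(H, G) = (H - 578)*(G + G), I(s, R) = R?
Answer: 419738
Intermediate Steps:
F(H, G) = 2*G*(-578 + H) (F(H, G) = (-578 + H)*(2*G) = 2*G*(-578 + H))
F(155, I(13, 6)) - 1*(-424814) = 2*6*(-578 + 155) - 1*(-424814) = 2*6*(-423) + 424814 = -5076 + 424814 = 419738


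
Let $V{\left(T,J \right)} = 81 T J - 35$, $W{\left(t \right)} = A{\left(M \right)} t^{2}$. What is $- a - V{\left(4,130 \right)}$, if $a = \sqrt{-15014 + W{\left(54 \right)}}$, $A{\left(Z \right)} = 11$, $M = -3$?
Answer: $-42085 - \sqrt{17062} \approx -42216.0$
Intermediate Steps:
$W{\left(t \right)} = 11 t^{2}$
$V{\left(T,J \right)} = -35 + 81 J T$ ($V{\left(T,J \right)} = 81 J T - 35 = -35 + 81 J T$)
$a = \sqrt{17062}$ ($a = \sqrt{-15014 + 11 \cdot 54^{2}} = \sqrt{-15014 + 11 \cdot 2916} = \sqrt{-15014 + 32076} = \sqrt{17062} \approx 130.62$)
$- a - V{\left(4,130 \right)} = - \sqrt{17062} - \left(-35 + 81 \cdot 130 \cdot 4\right) = - \sqrt{17062} - \left(-35 + 42120\right) = - \sqrt{17062} - 42085 = -42085 - \sqrt{17062}$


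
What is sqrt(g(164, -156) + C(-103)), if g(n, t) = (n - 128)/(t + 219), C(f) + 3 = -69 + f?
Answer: I*sqrt(8547)/7 ≈ 13.207*I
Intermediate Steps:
C(f) = -72 + f (C(f) = -3 + (-69 + f) = -72 + f)
g(n, t) = (-128 + n)/(219 + t)
sqrt(g(164, -156) + C(-103)) = sqrt((-128 + 164)/(219 - 156) + (-72 - 103)) = sqrt(36/63 - 175) = sqrt((1/63)*36 - 175) = sqrt(4/7 - 175) = sqrt(-1221/7) = I*sqrt(8547)/7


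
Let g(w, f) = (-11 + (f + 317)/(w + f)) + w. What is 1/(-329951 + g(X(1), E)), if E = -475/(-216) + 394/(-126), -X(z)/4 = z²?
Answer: -7451/2459054567 ≈ -3.0300e-6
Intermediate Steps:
X(z) = -4*z²
E = -1403/1512 (E = -475*(-1/216) + 394*(-1/126) = 475/216 - 197/63 = -1403/1512 ≈ -0.92791)
g(w, f) = -11 + w + (317 + f)/(f + w) (g(w, f) = (-11 + (317 + f)/(f + w)) + w = -11 + w + (317 + f)/(f + w))
1/(-329951 + g(X(1), E)) = 1/(-329951 + (317 + (-4*1²)² - (-44)*1² - 10*(-1403/1512) - (-1403)*1²/378)/(-1403/1512 - 4*1²)) = 1/(-329951 + (317 + (-4*1)² - (-44) + 7015/756 - (-1403)/378)/(-1403/1512 - 4*1)) = 1/(-329951 + (317 + (-4)² - 11*(-4) + 7015/756 - 1403/1512*(-4))/(-1403/1512 - 4)) = 1/(-329951 + (317 + 16 + 44 + 7015/756 + 1403/378)/(-7451/1512)) = 1/(-329951 - 1512/7451*42119/108) = 1/(-329951 - 589666/7451) = 1/(-2459054567/7451) = -7451/2459054567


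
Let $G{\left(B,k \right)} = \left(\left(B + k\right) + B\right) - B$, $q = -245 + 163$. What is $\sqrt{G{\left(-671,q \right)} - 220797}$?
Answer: $5 i \sqrt{8862} \approx 470.69 i$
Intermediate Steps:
$q = -82$
$G{\left(B,k \right)} = B + k$ ($G{\left(B,k \right)} = \left(k + 2 B\right) - B = B + k$)
$\sqrt{G{\left(-671,q \right)} - 220797} = \sqrt{\left(-671 - 82\right) - 220797} = \sqrt{-753 - 220797} = \sqrt{-221550} = 5 i \sqrt{8862}$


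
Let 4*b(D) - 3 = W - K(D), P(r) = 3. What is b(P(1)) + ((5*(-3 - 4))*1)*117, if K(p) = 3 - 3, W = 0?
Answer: -16377/4 ≈ -4094.3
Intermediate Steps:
K(p) = 0
b(D) = ¾ (b(D) = ¾ + (0 - 1*0)/4 = ¾ + (0 + 0)/4 = ¾ + (¼)*0 = ¾ + 0 = ¾)
b(P(1)) + ((5*(-3 - 4))*1)*117 = ¾ + ((5*(-3 - 4))*1)*117 = ¾ + ((5*(-7))*1)*117 = ¾ - 35*1*117 = ¾ - 35*117 = ¾ - 4095 = -16377/4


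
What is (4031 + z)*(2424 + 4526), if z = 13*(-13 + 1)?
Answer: 26931250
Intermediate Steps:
z = -156 (z = 13*(-12) = -156)
(4031 + z)*(2424 + 4526) = (4031 - 156)*(2424 + 4526) = 3875*6950 = 26931250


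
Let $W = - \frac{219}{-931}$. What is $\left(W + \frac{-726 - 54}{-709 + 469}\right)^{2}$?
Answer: $\frac{168454441}{13868176} \approx 12.147$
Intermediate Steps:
$W = \frac{219}{931}$ ($W = \left(-219\right) \left(- \frac{1}{931}\right) = \frac{219}{931} \approx 0.23523$)
$\left(W + \frac{-726 - 54}{-709 + 469}\right)^{2} = \left(\frac{219}{931} + \frac{-726 - 54}{-709 + 469}\right)^{2} = \left(\frac{219}{931} - \frac{780}{-240}\right)^{2} = \left(\frac{219}{931} - - \frac{13}{4}\right)^{2} = \left(\frac{219}{931} + \frac{13}{4}\right)^{2} = \left(\frac{12979}{3724}\right)^{2} = \frac{168454441}{13868176}$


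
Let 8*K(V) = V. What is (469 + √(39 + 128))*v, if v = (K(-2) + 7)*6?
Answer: 37989/2 + 81*√167/2 ≈ 19518.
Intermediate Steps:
K(V) = V/8
v = 81/2 (v = ((⅛)*(-2) + 7)*6 = (-¼ + 7)*6 = (27/4)*6 = 81/2 ≈ 40.500)
(469 + √(39 + 128))*v = (469 + √(39 + 128))*(81/2) = (469 + √167)*(81/2) = 37989/2 + 81*√167/2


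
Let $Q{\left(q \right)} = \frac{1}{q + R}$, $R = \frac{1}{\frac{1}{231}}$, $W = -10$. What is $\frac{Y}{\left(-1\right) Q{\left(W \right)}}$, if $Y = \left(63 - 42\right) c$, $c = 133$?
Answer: $-617253$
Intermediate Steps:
$Y = 2793$ ($Y = \left(63 - 42\right) 133 = 21 \cdot 133 = 2793$)
$R = 231$ ($R = \frac{1}{\frac{1}{231}} = 231$)
$Q{\left(q \right)} = \frac{1}{231 + q}$ ($Q{\left(q \right)} = \frac{1}{q + 231} = \frac{1}{231 + q}$)
$\frac{Y}{\left(-1\right) Q{\left(W \right)}} = \frac{2793}{\left(-1\right) \frac{1}{231 - 10}} = \frac{2793}{\left(-1\right) \frac{1}{221}} = \frac{2793}{- \frac{1}{221}} = 2793 \left(-221\right) = -617253$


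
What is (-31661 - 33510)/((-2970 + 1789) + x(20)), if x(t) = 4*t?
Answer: 65171/1101 ≈ 59.193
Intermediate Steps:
(-31661 - 33510)/((-2970 + 1789) + x(20)) = (-31661 - 33510)/((-2970 + 1789) + 4*20) = -65171/(-1181 + 80) = -65171/(-1101) = -65171*(-1/1101) = 65171/1101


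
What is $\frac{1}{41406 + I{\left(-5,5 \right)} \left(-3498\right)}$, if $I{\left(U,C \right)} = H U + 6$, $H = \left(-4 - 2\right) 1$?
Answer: $- \frac{1}{84522} \approx -1.1831 \cdot 10^{-5}$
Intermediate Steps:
$H = -6$ ($H = \left(-6\right) 1 = -6$)
$I{\left(U,C \right)} = 6 - 6 U$ ($I{\left(U,C \right)} = - 6 U + 6 = 6 - 6 U$)
$\frac{1}{41406 + I{\left(-5,5 \right)} \left(-3498\right)} = \frac{1}{41406 + \left(6 - -30\right) \left(-3498\right)} = \frac{1}{41406 + \left(6 + 30\right) \left(-3498\right)} = \frac{1}{41406 + 36 \left(-3498\right)} = \frac{1}{41406 - 125928} = \frac{1}{-84522} = - \frac{1}{84522}$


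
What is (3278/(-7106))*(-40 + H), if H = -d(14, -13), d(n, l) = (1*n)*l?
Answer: -21158/323 ≈ -65.505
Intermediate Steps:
d(n, l) = l*n (d(n, l) = n*l = l*n)
H = 182 (H = -(-13)*14 = -1*(-182) = 182)
(3278/(-7106))*(-40 + H) = (3278/(-7106))*(-40 + 182) = (3278*(-1/7106))*142 = -149/323*142 = -21158/323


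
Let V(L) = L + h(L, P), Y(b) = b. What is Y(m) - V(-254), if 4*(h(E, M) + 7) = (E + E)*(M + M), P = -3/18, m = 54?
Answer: 818/3 ≈ 272.67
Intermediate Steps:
P = -⅙ (P = -3*1/18 = -⅙ ≈ -0.16667)
h(E, M) = -7 + E*M (h(E, M) = -7 + ((E + E)*(M + M))/4 = -7 + ((2*E)*(2*M))/4 = -7 + (4*E*M)/4 = -7 + E*M)
V(L) = -7 + 5*L/6 (V(L) = L + (-7 + L*(-⅙)) = L + (-7 - L/6) = -7 + 5*L/6)
Y(m) - V(-254) = 54 - (-7 + (⅚)*(-254)) = 54 - (-7 - 635/3) = 54 - 1*(-656/3) = 54 + 656/3 = 818/3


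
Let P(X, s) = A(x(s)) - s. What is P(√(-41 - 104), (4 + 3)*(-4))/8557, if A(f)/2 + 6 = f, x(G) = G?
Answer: -40/8557 ≈ -0.0046745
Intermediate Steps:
A(f) = -12 + 2*f
P(X, s) = -12 + s (P(X, s) = (-12 + 2*s) - s = -12 + s)
P(√(-41 - 104), (4 + 3)*(-4))/8557 = (-12 + (4 + 3)*(-4))/8557 = (-12 + 7*(-4))*(1/8557) = (-12 - 28)*(1/8557) = -40*1/8557 = -40/8557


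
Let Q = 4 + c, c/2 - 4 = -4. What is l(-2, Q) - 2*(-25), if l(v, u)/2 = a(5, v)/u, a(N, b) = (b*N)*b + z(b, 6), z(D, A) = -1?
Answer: 119/2 ≈ 59.500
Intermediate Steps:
c = 0 (c = 8 + 2*(-4) = 8 - 8 = 0)
Q = 4 (Q = 4 + 0 = 4)
a(N, b) = -1 + N*b² (a(N, b) = (b*N)*b - 1 = (N*b)*b - 1 = N*b² - 1 = -1 + N*b²)
l(v, u) = 2*(-1 + 5*v²)/u (l(v, u) = 2*((-1 + 5*v²)/u) = 2*(-1 + 5*v²)/u)
l(-2, Q) - 2*(-25) = 2*(-1 + 5*(-2)²)/4 - 2*(-25) = 2*(¼)*(-1 + 5*4) + 50 = 2*(¼)*(-1 + 20) + 50 = 2*(¼)*19 + 50 = 19/2 + 50 = 119/2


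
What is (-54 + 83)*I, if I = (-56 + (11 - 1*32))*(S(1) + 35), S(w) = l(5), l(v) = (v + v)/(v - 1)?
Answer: -167475/2 ≈ -83738.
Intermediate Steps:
l(v) = 2*v/(-1 + v) (l(v) = (2*v)/(-1 + v) = 2*v/(-1 + v))
S(w) = 5/2 (S(w) = 2*5/(-1 + 5) = 2*5/4 = 2*5*(1/4) = 5/2)
I = -5775/2 (I = (-56 + (11 - 1*32))*(5/2 + 35) = (-56 + (11 - 32))*(75/2) = (-56 - 21)*(75/2) = -77*75/2 = -5775/2 ≈ -2887.5)
(-54 + 83)*I = (-54 + 83)*(-5775/2) = 29*(-5775/2) = -167475/2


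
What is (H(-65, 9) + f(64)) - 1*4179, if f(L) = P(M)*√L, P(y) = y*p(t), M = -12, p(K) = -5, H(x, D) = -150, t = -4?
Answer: -3849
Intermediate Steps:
P(y) = -5*y (P(y) = y*(-5) = -5*y)
f(L) = 60*√L (f(L) = (-5*(-12))*√L = 60*√L)
(H(-65, 9) + f(64)) - 1*4179 = (-150 + 60*√64) - 1*4179 = (-150 + 60*8) - 4179 = (-150 + 480) - 4179 = 330 - 4179 = -3849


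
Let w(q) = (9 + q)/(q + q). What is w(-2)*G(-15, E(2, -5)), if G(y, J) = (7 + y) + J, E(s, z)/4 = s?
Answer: 0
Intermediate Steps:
E(s, z) = 4*s
w(q) = (9 + q)/(2*q) (w(q) = (9 + q)/((2*q)) = (9 + q)*(1/(2*q)) = (9 + q)/(2*q))
G(y, J) = 7 + J + y
w(-2)*G(-15, E(2, -5)) = ((½)*(9 - 2)/(-2))*(7 + 4*2 - 15) = ((½)*(-½)*7)*(7 + 8 - 15) = -7/4*0 = 0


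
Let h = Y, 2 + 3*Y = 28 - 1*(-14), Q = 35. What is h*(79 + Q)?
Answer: 1520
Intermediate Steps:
Y = 40/3 (Y = -2/3 + (28 - 1*(-14))/3 = -2/3 + (28 + 14)/3 = -2/3 + (1/3)*42 = -2/3 + 14 = 40/3 ≈ 13.333)
h = 40/3 ≈ 13.333
h*(79 + Q) = 40*(79 + 35)/3 = (40/3)*114 = 1520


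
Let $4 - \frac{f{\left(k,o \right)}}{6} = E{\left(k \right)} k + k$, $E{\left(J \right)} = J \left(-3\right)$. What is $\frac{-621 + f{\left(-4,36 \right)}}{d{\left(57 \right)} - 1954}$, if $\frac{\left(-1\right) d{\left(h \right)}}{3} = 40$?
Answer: $\frac{285}{2074} \approx 0.13742$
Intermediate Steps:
$d{\left(h \right)} = -120$ ($d{\left(h \right)} = \left(-3\right) 40 = -120$)
$E{\left(J \right)} = - 3 J$
$f{\left(k,o \right)} = 24 - 6 k + 18 k^{2}$ ($f{\left(k,o \right)} = 24 - 6 \left(- 3 k k + k\right) = 24 - 6 \left(- 3 k^{2} + k\right) = 24 - 6 \left(k - 3 k^{2}\right) = 24 + \left(- 6 k + 18 k^{2}\right) = 24 - 6 k + 18 k^{2}$)
$\frac{-621 + f{\left(-4,36 \right)}}{d{\left(57 \right)} - 1954} = \frac{-621 + \left(24 - -24 + 18 \left(-4\right)^{2}\right)}{-120 - 1954} = \frac{-621 + \left(24 + 24 + 18 \cdot 16\right)}{-2074} = \left(-621 + \left(24 + 24 + 288\right)\right) \left(- \frac{1}{2074}\right) = \left(-621 + 336\right) \left(- \frac{1}{2074}\right) = \left(-285\right) \left(- \frac{1}{2074}\right) = \frac{285}{2074}$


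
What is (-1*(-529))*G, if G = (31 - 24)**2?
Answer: 25921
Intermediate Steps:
G = 49 (G = 7**2 = 49)
(-1*(-529))*G = -1*(-529)*49 = 529*49 = 25921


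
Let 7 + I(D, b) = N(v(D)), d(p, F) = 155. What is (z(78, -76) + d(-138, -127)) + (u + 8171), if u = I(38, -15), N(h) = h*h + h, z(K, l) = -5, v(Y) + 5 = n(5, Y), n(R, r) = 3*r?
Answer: 20304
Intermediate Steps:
v(Y) = -5 + 3*Y
N(h) = h + h**2 (N(h) = h**2 + h = h + h**2)
I(D, b) = -7 + (-5 + 3*D)*(-4 + 3*D) (I(D, b) = -7 + (-5 + 3*D)*(1 + (-5 + 3*D)) = -7 + (-5 + 3*D)*(-4 + 3*D))
u = 11983 (u = 13 - 27*38 + 9*38**2 = 13 - 1026 + 9*1444 = 13 - 1026 + 12996 = 11983)
(z(78, -76) + d(-138, -127)) + (u + 8171) = (-5 + 155) + (11983 + 8171) = 150 + 20154 = 20304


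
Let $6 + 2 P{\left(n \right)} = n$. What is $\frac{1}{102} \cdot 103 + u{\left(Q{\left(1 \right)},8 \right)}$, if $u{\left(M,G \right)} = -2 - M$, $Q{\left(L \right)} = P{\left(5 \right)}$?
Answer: $- \frac{25}{51} \approx -0.4902$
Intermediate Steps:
$P{\left(n \right)} = -3 + \frac{n}{2}$
$Q{\left(L \right)} = - \frac{1}{2}$ ($Q{\left(L \right)} = -3 + \frac{1}{2} \cdot 5 = -3 + \frac{5}{2} = - \frac{1}{2}$)
$\frac{1}{102} \cdot 103 + u{\left(Q{\left(1 \right)},8 \right)} = \frac{1}{102} \cdot 103 - \frac{3}{2} = \frac{1}{102} \cdot 103 + \left(-2 + \frac{1}{2}\right) = \frac{103}{102} - \frac{3}{2} = - \frac{25}{51}$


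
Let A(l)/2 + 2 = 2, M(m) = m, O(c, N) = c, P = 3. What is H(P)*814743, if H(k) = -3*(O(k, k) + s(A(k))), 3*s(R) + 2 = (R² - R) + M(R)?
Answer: -5703201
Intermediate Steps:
A(l) = 0 (A(l) = -4 + 2*2 = -4 + 4 = 0)
s(R) = -⅔ + R²/3 (s(R) = -⅔ + ((R² - R) + R)/3 = -⅔ + R²/3)
H(k) = 2 - 3*k (H(k) = -3*(k + (-⅔ + (⅓)*0²)) = -3*(k + (-⅔ + (⅓)*0)) = -3*(k + (-⅔ + 0)) = -3*(k - ⅔) = -3*(-⅔ + k) = 2 - 3*k)
H(P)*814743 = (2 - 3*3)*814743 = (2 - 9)*814743 = -7*814743 = -5703201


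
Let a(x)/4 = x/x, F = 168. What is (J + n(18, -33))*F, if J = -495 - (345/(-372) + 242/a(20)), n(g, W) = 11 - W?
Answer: -2659062/31 ≈ -85776.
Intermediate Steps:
a(x) = 4 (a(x) = 4*(x/x) = 4*1 = 4)
J = -68767/124 (J = -495 - (345/(-372) + 242/4) = -495 - (345*(-1/372) + 242*(¼)) = -495 - (-115/124 + 121/2) = -495 - 1*7387/124 = -495 - 7387/124 = -68767/124 ≈ -554.57)
(J + n(18, -33))*F = (-68767/124 + (11 - 1*(-33)))*168 = (-68767/124 + (11 + 33))*168 = (-68767/124 + 44)*168 = -63311/124*168 = -2659062/31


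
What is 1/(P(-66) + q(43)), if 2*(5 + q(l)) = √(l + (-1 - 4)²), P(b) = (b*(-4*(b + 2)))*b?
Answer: 1115131/1243517147144 - √17/1243517147144 ≈ 8.9675e-7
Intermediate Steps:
P(b) = b²*(-8 - 4*b) (P(b) = (b*(-4*(2 + b)))*b = (b*(-8 - 4*b))*b = b²*(-8 - 4*b))
q(l) = -5 + √(25 + l)/2 (q(l) = -5 + √(l + (-1 - 4)²)/2 = -5 + √(l + (-5)²)/2 = -5 + √(l + 25)/2 = -5 + √(25 + l)/2)
1/(P(-66) + q(43)) = 1/(4*(-66)²*(-2 - 1*(-66)) + (-5 + √(25 + 43)/2)) = 1/(4*4356*(-2 + 66) + (-5 + √68/2)) = 1/(4*4356*64 + (-5 + (2*√17)/2)) = 1/(1115136 + (-5 + √17)) = 1/(1115131 + √17)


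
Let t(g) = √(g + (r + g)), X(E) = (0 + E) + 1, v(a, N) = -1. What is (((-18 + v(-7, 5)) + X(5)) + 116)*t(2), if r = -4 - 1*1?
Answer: 103*I ≈ 103.0*I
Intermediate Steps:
r = -5 (r = -4 - 1 = -5)
X(E) = 1 + E (X(E) = E + 1 = 1 + E)
t(g) = √(-5 + 2*g) (t(g) = √(g + (-5 + g)) = √(-5 + 2*g))
(((-18 + v(-7, 5)) + X(5)) + 116)*t(2) = (((-18 - 1) + (1 + 5)) + 116)*√(-5 + 2*2) = ((-19 + 6) + 116)*√(-5 + 4) = (-13 + 116)*√(-1) = 103*I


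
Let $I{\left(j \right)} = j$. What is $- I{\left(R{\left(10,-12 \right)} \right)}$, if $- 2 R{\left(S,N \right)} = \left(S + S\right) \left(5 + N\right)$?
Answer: $-70$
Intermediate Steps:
$R{\left(S,N \right)} = - S \left(5 + N\right)$ ($R{\left(S,N \right)} = - \frac{\left(S + S\right) \left(5 + N\right)}{2} = - \frac{2 S \left(5 + N\right)}{2} = - S \left(5 + N\right)$)
$- I{\left(R{\left(10,-12 \right)} \right)} = - \left(-1\right) 10 \left(5 - 12\right) = - \left(-1\right) 10 \left(-7\right) = \left(-1\right) 70 = -70$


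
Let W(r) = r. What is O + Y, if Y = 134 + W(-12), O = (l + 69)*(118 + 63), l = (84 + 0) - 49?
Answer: 18946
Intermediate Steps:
l = 35 (l = 84 - 49 = 35)
O = 18824 (O = (35 + 69)*(118 + 63) = 104*181 = 18824)
Y = 122 (Y = 134 - 12 = 122)
O + Y = 18824 + 122 = 18946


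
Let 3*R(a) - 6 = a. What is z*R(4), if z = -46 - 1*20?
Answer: -220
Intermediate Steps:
R(a) = 2 + a/3
z = -66 (z = -46 - 20 = -66)
z*R(4) = -66*(2 + (1/3)*4) = -66*(2 + 4/3) = -66*10/3 = -220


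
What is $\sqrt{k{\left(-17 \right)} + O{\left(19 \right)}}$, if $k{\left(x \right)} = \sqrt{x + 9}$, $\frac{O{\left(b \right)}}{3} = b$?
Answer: $\sqrt{57 + 2 i \sqrt{2}} \approx 7.5522 + 0.18726 i$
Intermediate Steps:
$O{\left(b \right)} = 3 b$
$k{\left(x \right)} = \sqrt{9 + x}$
$\sqrt{k{\left(-17 \right)} + O{\left(19 \right)}} = \sqrt{\sqrt{9 - 17} + 3 \cdot 19} = \sqrt{\sqrt{-8} + 57} = \sqrt{2 i \sqrt{2} + 57} = \sqrt{57 + 2 i \sqrt{2}}$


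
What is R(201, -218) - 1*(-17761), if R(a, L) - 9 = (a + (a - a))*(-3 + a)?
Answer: 57568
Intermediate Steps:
R(a, L) = 9 + a*(-3 + a) (R(a, L) = 9 + (a + (a - a))*(-3 + a) = 9 + (a + 0)*(-3 + a) = 9 + a*(-3 + a))
R(201, -218) - 1*(-17761) = (9 + 201² - 3*201) - 1*(-17761) = (9 + 40401 - 603) + 17761 = 39807 + 17761 = 57568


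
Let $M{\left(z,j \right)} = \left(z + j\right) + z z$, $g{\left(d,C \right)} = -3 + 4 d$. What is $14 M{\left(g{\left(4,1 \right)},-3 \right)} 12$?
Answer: $30072$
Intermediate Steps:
$M{\left(z,j \right)} = j + z + z^{2}$ ($M{\left(z,j \right)} = \left(j + z\right) + z^{2} = j + z + z^{2}$)
$14 M{\left(g{\left(4,1 \right)},-3 \right)} 12 = 14 \left(-3 + \left(-3 + 4 \cdot 4\right) + \left(-3 + 4 \cdot 4\right)^{2}\right) 12 = 14 \left(-3 + \left(-3 + 16\right) + \left(-3 + 16\right)^{2}\right) 12 = 14 \left(-3 + 13 + 13^{2}\right) 12 = 14 \left(-3 + 13 + 169\right) 12 = 14 \cdot 179 \cdot 12 = 2506 \cdot 12 = 30072$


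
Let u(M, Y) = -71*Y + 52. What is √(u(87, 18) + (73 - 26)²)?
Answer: √983 ≈ 31.353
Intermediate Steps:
u(M, Y) = 52 - 71*Y
√(u(87, 18) + (73 - 26)²) = √((52 - 71*18) + (73 - 26)²) = √((52 - 1278) + 47²) = √(-1226 + 2209) = √983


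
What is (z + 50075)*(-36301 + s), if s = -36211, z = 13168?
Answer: -4585876416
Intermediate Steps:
(z + 50075)*(-36301 + s) = (13168 + 50075)*(-36301 - 36211) = 63243*(-72512) = -4585876416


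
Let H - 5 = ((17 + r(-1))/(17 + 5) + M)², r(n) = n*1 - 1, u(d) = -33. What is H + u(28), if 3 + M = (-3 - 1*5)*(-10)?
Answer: 2907129/484 ≈ 6006.5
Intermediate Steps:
r(n) = -1 + n (r(n) = n - 1 = -1 + n)
M = 77 (M = -3 + (-3 - 1*5)*(-10) = -3 + (-3 - 5)*(-10) = -3 - 8*(-10) = -3 + 80 = 77)
H = 2923101/484 (H = 5 + ((17 + (-1 - 1))/(17 + 5) + 77)² = 5 + ((17 - 2)/22 + 77)² = 5 + (15*(1/22) + 77)² = 5 + (15/22 + 77)² = 5 + (1709/22)² = 5 + 2920681/484 = 2923101/484 ≈ 6039.5)
H + u(28) = 2923101/484 - 33 = 2907129/484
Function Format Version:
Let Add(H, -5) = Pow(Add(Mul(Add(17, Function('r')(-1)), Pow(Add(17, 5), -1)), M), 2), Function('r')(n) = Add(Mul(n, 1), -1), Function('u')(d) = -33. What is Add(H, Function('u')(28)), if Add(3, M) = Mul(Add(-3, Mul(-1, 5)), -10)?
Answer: Rational(2907129, 484) ≈ 6006.5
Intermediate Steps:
Function('r')(n) = Add(-1, n) (Function('r')(n) = Add(n, -1) = Add(-1, n))
M = 77 (M = Add(-3, Mul(Add(-3, Mul(-1, 5)), -10)) = Add(-3, Mul(Add(-3, -5), -10)) = Add(-3, Mul(-8, -10)) = Add(-3, 80) = 77)
H = Rational(2923101, 484) (H = Add(5, Pow(Add(Mul(Add(17, Add(-1, -1)), Pow(Add(17, 5), -1)), 77), 2)) = Add(5, Pow(Add(Mul(Add(17, -2), Pow(22, -1)), 77), 2)) = Add(5, Pow(Add(Mul(15, Rational(1, 22)), 77), 2)) = Add(5, Pow(Add(Rational(15, 22), 77), 2)) = Add(5, Pow(Rational(1709, 22), 2)) = Add(5, Rational(2920681, 484)) = Rational(2923101, 484) ≈ 6039.5)
Add(H, Function('u')(28)) = Add(Rational(2923101, 484), -33) = Rational(2907129, 484)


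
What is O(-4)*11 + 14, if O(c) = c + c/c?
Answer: -19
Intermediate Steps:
O(c) = 1 + c (O(c) = c + 1 = 1 + c)
O(-4)*11 + 14 = (1 - 4)*11 + 14 = -3*11 + 14 = -33 + 14 = -19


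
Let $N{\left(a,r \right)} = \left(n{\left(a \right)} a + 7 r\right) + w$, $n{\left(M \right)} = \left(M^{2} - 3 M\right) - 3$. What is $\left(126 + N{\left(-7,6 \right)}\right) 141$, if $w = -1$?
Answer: $-42582$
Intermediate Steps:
$n{\left(M \right)} = -3 + M^{2} - 3 M$
$N{\left(a,r \right)} = -1 + 7 r + a \left(-3 + a^{2} - 3 a\right)$ ($N{\left(a,r \right)} = \left(\left(-3 + a^{2} - 3 a\right) a + 7 r\right) - 1 = \left(a \left(-3 + a^{2} - 3 a\right) + 7 r\right) - 1 = \left(7 r + a \left(-3 + a^{2} - 3 a\right)\right) - 1 = -1 + 7 r + a \left(-3 + a^{2} - 3 a\right)$)
$\left(126 + N{\left(-7,6 \right)}\right) 141 = \left(126 - \left(-41 - 7 \left(3 - \left(-7\right)^{2} + 3 \left(-7\right)\right)\right)\right) 141 = \left(126 - \left(-41 - 7 \left(3 - 49 - 21\right)\right)\right) 141 = \left(126 - \left(-41 + 469\right)\right) 141 = \left(126 - 428\right) 141 = \left(-302\right) 141 = -42582$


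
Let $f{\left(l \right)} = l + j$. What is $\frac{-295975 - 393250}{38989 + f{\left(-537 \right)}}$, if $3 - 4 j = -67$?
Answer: $- \frac{1378450}{76939} \approx -17.916$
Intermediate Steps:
$j = \frac{35}{2}$ ($j = \frac{3}{4} - - \frac{67}{4} = \frac{3}{4} + \frac{67}{4} = \frac{35}{2} \approx 17.5$)
$f{\left(l \right)} = \frac{35}{2} + l$ ($f{\left(l \right)} = l + \frac{35}{2} = \frac{35}{2} + l$)
$\frac{-295975 - 393250}{38989 + f{\left(-537 \right)}} = \frac{-295975 - 393250}{38989 + \left(\frac{35}{2} - 537\right)} = - \frac{689225}{38989 - \frac{1039}{2}} = - \frac{689225}{\frac{76939}{2}} = \left(-689225\right) \frac{2}{76939} = - \frac{1378450}{76939}$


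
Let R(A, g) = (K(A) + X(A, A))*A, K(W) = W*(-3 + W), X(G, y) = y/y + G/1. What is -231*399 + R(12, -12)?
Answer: -90717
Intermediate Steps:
X(G, y) = 1 + G (X(G, y) = 1 + G*1 = 1 + G)
R(A, g) = A*(1 + A + A*(-3 + A)) (R(A, g) = (A*(-3 + A) + (1 + A))*A = (1 + A + A*(-3 + A))*A = A*(1 + A + A*(-3 + A)))
-231*399 + R(12, -12) = -231*399 + 12*(1 + 12 + 12*(-3 + 12)) = -92169 + 12*(1 + 12 + 12*9) = -92169 + 12*(1 + 12 + 108) = -92169 + 12*121 = -92169 + 1452 = -90717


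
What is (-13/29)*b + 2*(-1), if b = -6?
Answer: 20/29 ≈ 0.68966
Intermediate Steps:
(-13/29)*b + 2*(-1) = -13/29*(-6) + 2*(-1) = -13*1/29*(-6) - 2 = -13/29*(-6) - 2 = 78/29 - 2 = 20/29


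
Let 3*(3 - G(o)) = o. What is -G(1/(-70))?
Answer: -631/210 ≈ -3.0048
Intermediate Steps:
G(o) = 3 - o/3
-G(1/(-70)) = -(3 - ⅓/(-70)) = -(3 - ⅓*(-1/70)) = -(3 + 1/210) = -1*631/210 = -631/210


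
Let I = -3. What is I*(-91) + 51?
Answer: 324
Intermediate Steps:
I*(-91) + 51 = -3*(-91) + 51 = 273 + 51 = 324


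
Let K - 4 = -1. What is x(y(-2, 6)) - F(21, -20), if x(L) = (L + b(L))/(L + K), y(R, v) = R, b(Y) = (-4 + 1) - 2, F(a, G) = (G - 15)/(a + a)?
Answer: -37/6 ≈ -6.1667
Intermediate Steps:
K = 3 (K = 4 - 1 = 3)
F(a, G) = (-15 + G)/(2*a) (F(a, G) = (-15 + G)/((2*a)) = (-15 + G)*(1/(2*a)) = (-15 + G)/(2*a))
b(Y) = -5 (b(Y) = -3 - 2 = -5)
x(L) = (-5 + L)/(3 + L) (x(L) = (L - 5)/(L + 3) = (-5 + L)/(3 + L))
x(y(-2, 6)) - F(21, -20) = (-5 - 2)/(3 - 2) - (-15 - 20)/(2*21) = -7/1 - (-35)/(2*21) = 1*(-7) - 1*(-⅚) = -7 + ⅚ = -37/6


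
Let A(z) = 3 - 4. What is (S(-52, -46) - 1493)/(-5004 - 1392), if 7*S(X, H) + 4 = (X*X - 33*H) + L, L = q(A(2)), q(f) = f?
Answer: 1039/7462 ≈ 0.13924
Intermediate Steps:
A(z) = -1
L = -1
S(X, H) = -5/7 - 33*H/7 + X²/7 (S(X, H) = -4/7 + ((X*X - 33*H) - 1)/7 = -4/7 + ((X² - 33*H) - 1)/7 = -4/7 + (-1 + X² - 33*H)/7 = -4/7 + (-⅐ - 33*H/7 + X²/7) = -5/7 - 33*H/7 + X²/7)
(S(-52, -46) - 1493)/(-5004 - 1392) = ((-5/7 - 33/7*(-46) + (⅐)*(-52)²) - 1493)/(-5004 - 1392) = ((-5/7 + 1518/7 + (⅐)*2704) - 1493)/(-6396) = ((-5/7 + 1518/7 + 2704/7) - 1493)*(-1/6396) = (4217/7 - 1493)*(-1/6396) = -6234/7*(-1/6396) = 1039/7462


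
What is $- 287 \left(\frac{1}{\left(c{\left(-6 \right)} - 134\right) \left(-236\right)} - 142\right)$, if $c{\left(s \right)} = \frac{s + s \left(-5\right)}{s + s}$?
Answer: $\frac{1308040097}{32096} \approx 40754.0$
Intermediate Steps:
$c{\left(s \right)} = -2$ ($c{\left(s \right)} = \frac{s - 5 s}{2 s} = - 4 s \frac{1}{2 s} = -2$)
$- 287 \left(\frac{1}{\left(c{\left(-6 \right)} - 134\right) \left(-236\right)} - 142\right) = - 287 \left(\frac{1}{\left(-2 - 134\right) \left(-236\right)} - 142\right) = - 287 \left(\frac{1}{-136} \left(- \frac{1}{236}\right) - 142\right) = - 287 \left(\left(- \frac{1}{136}\right) \left(- \frac{1}{236}\right) - 142\right) = - 287 \left(\frac{1}{32096} - 142\right) = \left(-287\right) \left(- \frac{4557631}{32096}\right) = \frac{1308040097}{32096}$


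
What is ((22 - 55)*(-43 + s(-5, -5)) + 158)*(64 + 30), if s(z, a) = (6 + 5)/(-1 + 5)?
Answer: 279415/2 ≈ 1.3971e+5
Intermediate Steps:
s(z, a) = 11/4
((22 - 55)*(-43 + s(-5, -5)) + 158)*(64 + 30) = ((22 - 55)*(-43 + 11/4) + 158)*(64 + 30) = (-33*(-161/4) + 158)*94 = (5313/4 + 158)*94 = (5945/4)*94 = 279415/2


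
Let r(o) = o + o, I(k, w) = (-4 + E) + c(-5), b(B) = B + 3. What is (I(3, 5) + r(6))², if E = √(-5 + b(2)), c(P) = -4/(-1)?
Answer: 144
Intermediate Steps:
b(B) = 3 + B
c(P) = 4 (c(P) = -4*(-1) = 4)
E = 0 (E = √(-5 + (3 + 2)) = √(-5 + 5) = √0 = 0)
I(k, w) = 0 (I(k, w) = (-4 + 0) + 4 = -4 + 4 = 0)
r(o) = 2*o
(I(3, 5) + r(6))² = (0 + 2*6)² = (0 + 12)² = 12² = 144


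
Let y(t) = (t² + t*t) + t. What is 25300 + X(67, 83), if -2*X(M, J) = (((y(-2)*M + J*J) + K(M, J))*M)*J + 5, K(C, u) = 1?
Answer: -40500217/2 ≈ -2.0250e+7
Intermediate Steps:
y(t) = t + 2*t² (y(t) = (t² + t²) + t = 2*t² + t = t + 2*t²)
X(M, J) = -5/2 - J*M*(1 + J² + 6*M)/2 (X(M, J) = -(((((-2*(1 + 2*(-2)))*M + J*J) + 1)*M)*J + 5)/2 = -(((((-2*(1 - 4))*M + J²) + 1)*M)*J + 5)/2 = -(((((-2*(-3))*M + J²) + 1)*M)*J + 5)/2 = -((((6*M + J²) + 1)*M)*J + 5)/2 = -((((J² + 6*M) + 1)*M)*J + 5)/2 = -(((1 + J² + 6*M)*M)*J + 5)/2 = -((M*(1 + J² + 6*M))*J + 5)/2 = -(J*M*(1 + J² + 6*M) + 5)/2 = -(5 + J*M*(1 + J² + 6*M))/2 = -5/2 - J*M*(1 + J² + 6*M)/2)
25300 + X(67, 83) = 25300 + (-5/2 - 3*83*67² - ½*83*67 - ½*67*83³) = 25300 + (-5/2 - 3*83*4489 - 5561/2 - ½*67*571787) = 25300 + (-5/2 - 1117761 - 5561/2 - 38309729/2) = 25300 - 40550817/2 = -40500217/2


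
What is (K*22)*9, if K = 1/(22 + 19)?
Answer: 198/41 ≈ 4.8293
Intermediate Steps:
K = 1/41 ≈ 0.024390
(K*22)*9 = ((1/41)*22)*9 = (22/41)*9 = 198/41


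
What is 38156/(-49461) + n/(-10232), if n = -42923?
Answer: 1732602311/506084952 ≈ 3.4235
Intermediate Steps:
38156/(-49461) + n/(-10232) = 38156/(-49461) - 42923/(-10232) = 38156*(-1/49461) - 42923*(-1/10232) = -38156/49461 + 42923/10232 = 1732602311/506084952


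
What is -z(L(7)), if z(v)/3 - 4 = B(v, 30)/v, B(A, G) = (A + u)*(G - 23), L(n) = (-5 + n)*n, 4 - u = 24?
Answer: -3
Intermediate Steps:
u = -20 (u = 4 - 1*24 = 4 - 24 = -20)
L(n) = n*(-5 + n)
B(A, G) = (-23 + G)*(-20 + A) (B(A, G) = (A - 20)*(G - 23) = (-20 + A)*(-23 + G) = (-23 + G)*(-20 + A))
z(v) = 12 + 3*(-140 + 7*v)/v (z(v) = 12 + 3*((460 - 23*v - 20*30 + v*30)/v) = 12 + 3*((460 - 23*v - 600 + 30*v)/v) = 12 + 3*((-140 + 7*v)/v) = 12 + 3*(-140 + 7*v)/v)
-z(L(7)) = -(33 - 420*1/(7*(-5 + 7))) = -(33 - 420/(7*2)) = -(33 - 420/14) = -(33 - 420*1/14) = -(33 - 30) = -1*3 = -3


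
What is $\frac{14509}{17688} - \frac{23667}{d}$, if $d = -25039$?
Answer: $\frac{207239}{117384} \approx 1.7655$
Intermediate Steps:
$\frac{14509}{17688} - \frac{23667}{d} = \frac{14509}{17688} - \frac{23667}{-25039} = 14509 \cdot \frac{1}{17688} - - \frac{69}{73} = \frac{1319}{1608} + \frac{69}{73} = \frac{207239}{117384}$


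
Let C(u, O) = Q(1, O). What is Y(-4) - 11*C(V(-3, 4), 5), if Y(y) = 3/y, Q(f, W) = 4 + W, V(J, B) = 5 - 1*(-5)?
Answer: -399/4 ≈ -99.750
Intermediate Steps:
V(J, B) = 10 (V(J, B) = 5 + 5 = 10)
C(u, O) = 4 + O
Y(-4) - 11*C(V(-3, 4), 5) = 3/(-4) - 11*(4 + 5) = 3*(-¼) - 11*9 = -¾ - 99 = -399/4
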